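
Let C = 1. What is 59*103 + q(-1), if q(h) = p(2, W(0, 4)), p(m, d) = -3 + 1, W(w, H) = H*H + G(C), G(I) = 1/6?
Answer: 6075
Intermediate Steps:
G(I) = 1/6
W(w, H) = 1/6 + H**2 (W(w, H) = H*H + 1/6 = H**2 + 1/6 = 1/6 + H**2)
p(m, d) = -2
q(h) = -2
59*103 + q(-1) = 59*103 - 2 = 6077 - 2 = 6075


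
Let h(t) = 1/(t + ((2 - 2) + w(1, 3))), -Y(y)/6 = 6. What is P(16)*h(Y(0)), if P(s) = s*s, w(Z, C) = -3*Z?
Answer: -256/39 ≈ -6.5641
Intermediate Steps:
Y(y) = -36 (Y(y) = -6*6 = -36)
P(s) = s²
h(t) = 1/(-3 + t) (h(t) = 1/(t + ((2 - 2) - 3*1)) = 1/(t + (0 - 3)) = 1/(t - 3) = 1/(-3 + t))
P(16)*h(Y(0)) = 16²/(-3 - 36) = 256/(-39) = 256*(-1/39) = -256/39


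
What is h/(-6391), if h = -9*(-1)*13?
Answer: -117/6391 ≈ -0.018307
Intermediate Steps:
h = 117 (h = 9*13 = 117)
h/(-6391) = 117/(-6391) = 117*(-1/6391) = -117/6391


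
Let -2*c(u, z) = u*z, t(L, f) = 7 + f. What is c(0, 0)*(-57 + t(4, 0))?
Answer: 0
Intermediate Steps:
c(u, z) = -u*z/2
c(0, 0)*(-57 + t(4, 0)) = (-1/2*0*0)*(-57 + (7 + 0)) = 0*(-57 + 7) = 0*(-50) = 0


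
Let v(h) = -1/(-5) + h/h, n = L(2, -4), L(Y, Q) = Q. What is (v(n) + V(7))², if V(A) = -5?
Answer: 361/25 ≈ 14.440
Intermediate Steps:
n = -4
v(h) = 6/5 (v(h) = -1*(-⅕) + 1 = ⅕ + 1 = 6/5)
(v(n) + V(7))² = (6/5 - 5)² = (-19/5)² = 361/25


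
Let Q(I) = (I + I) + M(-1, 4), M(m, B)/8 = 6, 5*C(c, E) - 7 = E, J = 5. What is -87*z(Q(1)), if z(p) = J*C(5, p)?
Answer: -4959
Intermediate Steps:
C(c, E) = 7/5 + E/5
M(m, B) = 48 (M(m, B) = 8*6 = 48)
Q(I) = 48 + 2*I (Q(I) = (I + I) + 48 = 2*I + 48 = 48 + 2*I)
z(p) = 7 + p (z(p) = 5*(7/5 + p/5) = 7 + p)
-87*z(Q(1)) = -87*(7 + (48 + 2*1)) = -87*(7 + (48 + 2)) = -87*(7 + 50) = -87*57 = -4959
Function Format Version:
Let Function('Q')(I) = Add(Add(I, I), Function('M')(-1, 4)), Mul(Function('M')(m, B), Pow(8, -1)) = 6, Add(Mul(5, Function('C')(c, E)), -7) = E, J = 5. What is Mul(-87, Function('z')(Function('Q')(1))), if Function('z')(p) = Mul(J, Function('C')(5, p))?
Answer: -4959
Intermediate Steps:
Function('C')(c, E) = Add(Rational(7, 5), Mul(Rational(1, 5), E))
Function('M')(m, B) = 48 (Function('M')(m, B) = Mul(8, 6) = 48)
Function('Q')(I) = Add(48, Mul(2, I)) (Function('Q')(I) = Add(Add(I, I), 48) = Add(Mul(2, I), 48) = Add(48, Mul(2, I)))
Function('z')(p) = Add(7, p) (Function('z')(p) = Mul(5, Add(Rational(7, 5), Mul(Rational(1, 5), p))) = Add(7, p))
Mul(-87, Function('z')(Function('Q')(1))) = Mul(-87, Add(7, Add(48, Mul(2, 1)))) = Mul(-87, Add(7, Add(48, 2))) = Mul(-87, Add(7, 50)) = Mul(-87, 57) = -4959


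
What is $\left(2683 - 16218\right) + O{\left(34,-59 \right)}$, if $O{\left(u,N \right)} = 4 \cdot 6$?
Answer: $-13511$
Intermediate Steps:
$O{\left(u,N \right)} = 24$
$\left(2683 - 16218\right) + O{\left(34,-59 \right)} = \left(2683 - 16218\right) + 24 = -13535 + 24 = -13511$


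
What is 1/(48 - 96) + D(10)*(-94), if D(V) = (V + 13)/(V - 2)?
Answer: -12973/48 ≈ -270.27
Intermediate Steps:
D(V) = (13 + V)/(-2 + V)
1/(48 - 96) + D(10)*(-94) = 1/(48 - 96) + ((13 + 10)/(-2 + 10))*(-94) = 1/(-48) + (23/8)*(-94) = -1/48 + ((⅛)*23)*(-94) = -1/48 + (23/8)*(-94) = -1/48 - 1081/4 = -12973/48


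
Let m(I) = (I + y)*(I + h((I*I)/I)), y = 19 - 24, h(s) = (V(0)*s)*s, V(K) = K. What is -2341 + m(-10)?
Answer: -2191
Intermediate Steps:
h(s) = 0 (h(s) = (0*s)*s = 0*s = 0)
y = -5
m(I) = I*(-5 + I) (m(I) = (I - 5)*(I + 0) = (-5 + I)*I = I*(-5 + I))
-2341 + m(-10) = -2341 - 10*(-5 - 10) = -2341 - 10*(-15) = -2341 + 150 = -2191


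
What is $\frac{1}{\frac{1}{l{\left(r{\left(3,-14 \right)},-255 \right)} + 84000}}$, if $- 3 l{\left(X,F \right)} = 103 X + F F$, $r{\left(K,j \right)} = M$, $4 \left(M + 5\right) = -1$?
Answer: $\frac{250021}{4} \approx 62505.0$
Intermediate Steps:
$M = - \frac{21}{4}$ ($M = -5 + \frac{1}{4} \left(-1\right) = -5 - \frac{1}{4} = - \frac{21}{4} \approx -5.25$)
$r{\left(K,j \right)} = - \frac{21}{4}$
$l{\left(X,F \right)} = - \frac{103 X}{3} - \frac{F^{2}}{3}$ ($l{\left(X,F \right)} = - \frac{103 X + F F}{3} = - \frac{103 X + F^{2}}{3} = - \frac{F^{2} + 103 X}{3} = - \frac{103 X}{3} - \frac{F^{2}}{3}$)
$\frac{1}{\frac{1}{l{\left(r{\left(3,-14 \right)},-255 \right)} + 84000}} = \frac{1}{\frac{1}{\left(\left(- \frac{103}{3}\right) \left(- \frac{21}{4}\right) - \frac{\left(-255\right)^{2}}{3}\right) + 84000}} = \frac{1}{\frac{1}{\left(\frac{721}{4} - 21675\right) + 84000}} = \frac{1}{\frac{1}{- \frac{85979}{4} + 84000}} = \frac{1}{\frac{1}{\frac{250021}{4}}} = \frac{1}{\frac{4}{250021}} = \frac{250021}{4}$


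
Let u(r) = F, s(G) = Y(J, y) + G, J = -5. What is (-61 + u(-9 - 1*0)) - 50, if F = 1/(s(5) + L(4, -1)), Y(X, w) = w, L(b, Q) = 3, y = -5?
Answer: -332/3 ≈ -110.67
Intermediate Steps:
s(G) = -5 + G
F = ⅓ (F = 1/((-5 + 5) + 3) = 1/(0 + 3) = 1/3 = ⅓ ≈ 0.33333)
u(r) = ⅓
(-61 + u(-9 - 1*0)) - 50 = (-61 + ⅓) - 50 = -182/3 - 50 = -332/3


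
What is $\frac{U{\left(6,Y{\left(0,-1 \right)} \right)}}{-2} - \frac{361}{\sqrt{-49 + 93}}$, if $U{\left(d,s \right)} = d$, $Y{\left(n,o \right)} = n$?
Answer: $-3 - \frac{361 \sqrt{11}}{22} \approx -57.423$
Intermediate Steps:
$\frac{U{\left(6,Y{\left(0,-1 \right)} \right)}}{-2} - \frac{361}{\sqrt{-49 + 93}} = \frac{6}{-2} - \frac{361}{\sqrt{-49 + 93}} = 6 \left(- \frac{1}{2}\right) - \frac{361}{\sqrt{44}} = -3 - \frac{361}{2 \sqrt{11}} = -3 - 361 \frac{\sqrt{11}}{22} = -3 - \frac{361 \sqrt{11}}{22}$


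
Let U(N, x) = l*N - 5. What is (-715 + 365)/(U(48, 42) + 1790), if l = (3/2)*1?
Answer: -350/1857 ≈ -0.18848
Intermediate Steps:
l = 3/2 (l = (3*(1/2))*1 = (3/2)*1 = 3/2 ≈ 1.5000)
U(N, x) = -5 + 3*N/2 (U(N, x) = 3*N/2 - 5 = -5 + 3*N/2)
(-715 + 365)/(U(48, 42) + 1790) = (-715 + 365)/((-5 + (3/2)*48) + 1790) = -350/((-5 + 72) + 1790) = -350/(67 + 1790) = -350/1857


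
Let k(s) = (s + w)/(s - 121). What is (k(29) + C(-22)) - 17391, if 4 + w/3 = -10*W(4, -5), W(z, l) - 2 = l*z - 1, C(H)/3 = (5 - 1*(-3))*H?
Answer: -1649135/92 ≈ -17925.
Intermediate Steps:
C(H) = 24*H (C(H) = 3*((5 - 1*(-3))*H) = 3*((5 + 3)*H) = 3*(8*H) = 24*H)
W(z, l) = 1 + l*z (W(z, l) = 2 + (l*z - 1) = 2 + (-1 + l*z) = 1 + l*z)
w = 558 (w = -12 + 3*(-10*(1 - 5*4)) = -12 + 3*(-10*(1 - 20)) = -12 + 3*(-10*(-19)) = -12 + 3*190 = -12 + 570 = 558)
k(s) = (558 + s)/(-121 + s) (k(s) = (s + 558)/(s - 121) = (558 + s)/(-121 + s))
(k(29) + C(-22)) - 17391 = ((558 + 29)/(-121 + 29) + 24*(-22)) - 17391 = (587/(-92) - 528) - 17391 = (-1/92*587 - 528) - 17391 = (-587/92 - 528) - 17391 = -49163/92 - 17391 = -1649135/92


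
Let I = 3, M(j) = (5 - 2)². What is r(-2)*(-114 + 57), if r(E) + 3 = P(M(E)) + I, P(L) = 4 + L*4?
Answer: -2280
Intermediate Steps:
M(j) = 9 (M(j) = 3² = 9)
P(L) = 4 + 4*L
r(E) = 40 (r(E) = -3 + ((4 + 4*9) + 3) = -3 + ((4 + 36) + 3) = -3 + (40 + 3) = -3 + 43 = 40)
r(-2)*(-114 + 57) = 40*(-114 + 57) = 40*(-57) = -2280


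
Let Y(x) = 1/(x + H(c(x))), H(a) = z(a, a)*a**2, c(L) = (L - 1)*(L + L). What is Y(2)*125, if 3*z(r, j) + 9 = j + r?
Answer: -75/2 ≈ -37.500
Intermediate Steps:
z(r, j) = -3 + j/3 + r/3 (z(r, j) = -3 + (j + r)/3 = -3 + (j/3 + r/3) = -3 + j/3 + r/3)
c(L) = 2*L*(-1 + L) (c(L) = (-1 + L)*(2*L) = 2*L*(-1 + L))
H(a) = a**2*(-3 + 2*a/3) (H(a) = (-3 + a/3 + a/3)*a**2 = (-3 + 2*a/3)*a**2 = a**2*(-3 + 2*a/3))
Y(x) = 1/(x + 4*x**2*(-1 + x)**2*(-9 + 4*x*(-1 + x))/3) (Y(x) = 1/(x + (2*x*(-1 + x))**2*(-9 + 2*(2*x*(-1 + x)))/3) = 1/(x + (4*x**2*(-1 + x)**2)*(-9 + 4*x*(-1 + x))/3) = 1/(x + 4*x**2*(-1 + x)**2*(-9 + 4*x*(-1 + x))/3))
Y(2)*125 = (3/(2*(3 + 4*2*(-1 + 2)**2*(-9 + 4*2*(-1 + 2)))))*125 = (3*(1/2)/(3 + 4*2*1**2*(-9 + 4*2*1)))*125 = (3*(1/2)/(3 + 4*2*1*(-9 + 8)))*125 = (3*(1/2)/(3 + 4*2*1*(-1)))*125 = (3*(1/2)/(3 - 8))*125 = (3*(1/2)/(-5))*125 = (3*(1/2)*(-1/5))*125 = -3/10*125 = -75/2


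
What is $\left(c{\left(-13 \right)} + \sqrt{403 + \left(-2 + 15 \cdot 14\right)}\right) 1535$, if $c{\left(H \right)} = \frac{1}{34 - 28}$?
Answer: $\frac{1535}{6} + 1535 \sqrt{611} \approx 38199.0$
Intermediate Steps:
$c{\left(H \right)} = \frac{1}{6}$
$\left(c{\left(-13 \right)} + \sqrt{403 + \left(-2 + 15 \cdot 14\right)}\right) 1535 = \left(\frac{1}{6} + \sqrt{403 + \left(-2 + 15 \cdot 14\right)}\right) 1535 = \left(\frac{1}{6} + \sqrt{403 + \left(-2 + 210\right)}\right) 1535 = \left(\frac{1}{6} + \sqrt{403 + 208}\right) 1535 = \left(\frac{1}{6} + \sqrt{611}\right) 1535 = \frac{1535}{6} + 1535 \sqrt{611}$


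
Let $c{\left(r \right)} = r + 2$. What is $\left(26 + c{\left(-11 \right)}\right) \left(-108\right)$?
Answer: $-1836$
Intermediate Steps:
$c{\left(r \right)} = 2 + r$
$\left(26 + c{\left(-11 \right)}\right) \left(-108\right) = \left(26 + \left(2 - 11\right)\right) \left(-108\right) = \left(26 - 9\right) \left(-108\right) = 17 \left(-108\right) = -1836$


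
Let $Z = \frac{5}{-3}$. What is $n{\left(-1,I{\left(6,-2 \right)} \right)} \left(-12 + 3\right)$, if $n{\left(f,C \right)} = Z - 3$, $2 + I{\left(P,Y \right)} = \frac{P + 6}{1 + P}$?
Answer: $42$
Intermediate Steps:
$Z = - \frac{5}{3}$ ($Z = 5 \left(- \frac{1}{3}\right) = - \frac{5}{3} \approx -1.6667$)
$I{\left(P,Y \right)} = -2 + \frac{6 + P}{1 + P}$ ($I{\left(P,Y \right)} = -2 + \frac{P + 6}{1 + P} = -2 + \frac{6 + P}{1 + P}$)
$n{\left(f,C \right)} = - \frac{14}{3}$ ($n{\left(f,C \right)} = - \frac{5}{3} - 3 = - \frac{14}{3}$)
$n{\left(-1,I{\left(6,-2 \right)} \right)} \left(-12 + 3\right) = - \frac{14 \left(-12 + 3\right)}{3} = \left(- \frac{14}{3}\right) \left(-9\right) = 42$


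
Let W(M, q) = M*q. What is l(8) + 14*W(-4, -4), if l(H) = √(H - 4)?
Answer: 226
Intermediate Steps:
l(H) = √(-4 + H)
l(8) + 14*W(-4, -4) = √(-4 + 8) + 14*(-4*(-4)) = √4 + 14*16 = 2 + 224 = 226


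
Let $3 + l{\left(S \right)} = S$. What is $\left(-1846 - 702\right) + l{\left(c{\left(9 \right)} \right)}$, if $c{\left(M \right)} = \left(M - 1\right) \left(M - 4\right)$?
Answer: $-2511$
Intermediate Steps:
$c{\left(M \right)} = \left(-1 + M\right) \left(-4 + M\right)$
$l{\left(S \right)} = -3 + S$
$\left(-1846 - 702\right) + l{\left(c{\left(9 \right)} \right)} = \left(-1846 - 702\right) + \left(-3 + \left(4 + 9^{2} - 45\right)\right) = -2548 + \left(-3 + \left(4 + 81 - 45\right)\right) = -2548 + \left(-3 + 40\right) = -2548 + 37 = -2511$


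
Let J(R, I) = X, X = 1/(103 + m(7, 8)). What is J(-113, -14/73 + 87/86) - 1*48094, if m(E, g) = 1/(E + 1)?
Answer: -39677542/825 ≈ -48094.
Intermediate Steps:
m(E, g) = 1/(1 + E)
X = 8/825 (X = 1/(103 + 1/(1 + 7)) = 1/(103 + 1/8) = 1/(825/8) = 8/825 ≈ 0.0096970)
J(R, I) = 8/825
J(-113, -14/73 + 87/86) - 1*48094 = 8/825 - 1*48094 = 8/825 - 48094 = -39677542/825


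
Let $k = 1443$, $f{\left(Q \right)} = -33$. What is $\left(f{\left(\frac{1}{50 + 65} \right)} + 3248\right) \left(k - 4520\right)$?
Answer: $-9892555$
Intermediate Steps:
$\left(f{\left(\frac{1}{50 + 65} \right)} + 3248\right) \left(k - 4520\right) = \left(-33 + 3248\right) \left(1443 - 4520\right) = 3215 \left(-3077\right) = -9892555$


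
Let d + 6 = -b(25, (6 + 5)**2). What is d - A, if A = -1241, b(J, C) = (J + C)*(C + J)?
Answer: -20081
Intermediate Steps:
b(J, C) = (C + J)**2 (b(J, C) = (C + J)*(C + J) = (C + J)**2)
d = -21322 (d = -6 - ((6 + 5)**2 + 25)**2 = -6 - (11**2 + 25)**2 = -6 - (121 + 25)**2 = -6 - 1*146**2 = -6 - 1*21316 = -6 - 21316 = -21322)
d - A = -21322 - 1*(-1241) = -21322 + 1241 = -20081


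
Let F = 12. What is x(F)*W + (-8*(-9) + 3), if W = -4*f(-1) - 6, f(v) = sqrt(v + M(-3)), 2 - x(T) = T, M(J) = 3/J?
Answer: 135 + 40*I*sqrt(2) ≈ 135.0 + 56.569*I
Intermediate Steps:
x(T) = 2 - T
f(v) = sqrt(-1 + v) (f(v) = sqrt(v + 3/(-3)) = sqrt(v + 3*(-1/3)) = sqrt(v - 1) = sqrt(-1 + v))
W = -6 - 4*I*sqrt(2) (W = -4*sqrt(-1 - 1) - 6 = -4*I*sqrt(2) - 6 = -6 - 4*I*sqrt(2) ≈ -6.0 - 5.6569*I)
x(F)*W + (-8*(-9) + 3) = (2 - 1*12)*(-6 - 4*I*sqrt(2)) + (-8*(-9) + 3) = (2 - 12)*(-6 - 4*I*sqrt(2)) + (72 + 3) = -10*(-6 - 4*I*sqrt(2)) + 75 = (60 + 40*I*sqrt(2)) + 75 = 135 + 40*I*sqrt(2)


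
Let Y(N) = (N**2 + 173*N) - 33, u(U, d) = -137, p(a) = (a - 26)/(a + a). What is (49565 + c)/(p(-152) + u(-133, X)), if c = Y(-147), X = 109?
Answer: -1389584/4147 ≈ -335.08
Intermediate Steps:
p(a) = (-26 + a)/(2*a) (p(a) = (-26 + a)/((2*a)) = (-26 + a)*(1/(2*a)) = (-26 + a)/(2*a))
Y(N) = -33 + N**2 + 173*N
c = -3855 (c = -33 + (-147)**2 + 173*(-147) = -33 + 21609 - 25431 = -3855)
(49565 + c)/(p(-152) + u(-133, X)) = (49565 - 3855)/((1/2)*(-26 - 152)/(-152) - 137) = 45710/((1/2)*(-1/152)*(-178) - 137) = 45710/(89/152 - 137) = 45710/(-20735/152) = 45710*(-152/20735) = -1389584/4147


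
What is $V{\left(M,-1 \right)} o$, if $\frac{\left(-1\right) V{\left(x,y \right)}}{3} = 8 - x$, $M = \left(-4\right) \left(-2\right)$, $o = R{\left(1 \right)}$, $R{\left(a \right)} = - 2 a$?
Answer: $0$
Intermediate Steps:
$o = -2$ ($o = \left(-2\right) 1 = -2$)
$M = 8$
$V{\left(x,y \right)} = -24 + 3 x$ ($V{\left(x,y \right)} = - 3 \left(8 - x\right) = -24 + 3 x$)
$V{\left(M,-1 \right)} o = \left(-24 + 3 \cdot 8\right) \left(-2\right) = \left(-24 + 24\right) \left(-2\right) = 0 \left(-2\right) = 0$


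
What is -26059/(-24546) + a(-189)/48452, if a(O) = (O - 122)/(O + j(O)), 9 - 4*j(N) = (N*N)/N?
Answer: 14678485166/13825644957 ≈ 1.0617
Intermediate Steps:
j(N) = 9/4 - N/4 (j(N) = 9/4 - N*N/(4*N) = 9/4 - N**2/(4*N) = 9/4 - N/4)
a(O) = (-122 + O)/(9/4 + 3*O/4) (a(O) = (O - 122)/(O + (9/4 - O/4)) = (-122 + O)/(9/4 + 3*O/4))
-26059/(-24546) + a(-189)/48452 = -26059/(-24546) + (4*(-122 - 189)/(3*(3 - 189)))/48452 = -26059*(-1/24546) + ((4/3)*(-311)/(-186))*(1/48452) = 26059/24546 + ((4/3)*(-1/186)*(-311))*(1/48452) = 26059/24546 + (622/279)*(1/48452) = 26059/24546 + 311/6759054 = 14678485166/13825644957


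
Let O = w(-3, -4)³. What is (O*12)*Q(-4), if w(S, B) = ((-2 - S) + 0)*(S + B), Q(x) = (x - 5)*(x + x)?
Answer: -296352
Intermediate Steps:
Q(x) = 2*x*(-5 + x) (Q(x) = (-5 + x)*(2*x) = 2*x*(-5 + x))
w(S, B) = (-2 - S)*(B + S)
O = -343 (O = (-1*(-3)² - 2*(-4) - 2*(-3) - 1*(-4)*(-3))³ = (-1*9 + 8 + 6 - 12)³ = (-9 + 8 + 6 - 12)³ = (-7)³ = -343)
(O*12)*Q(-4) = (-343*12)*(2*(-4)*(-5 - 4)) = -8232*(-4)*(-9) = -4116*72 = -296352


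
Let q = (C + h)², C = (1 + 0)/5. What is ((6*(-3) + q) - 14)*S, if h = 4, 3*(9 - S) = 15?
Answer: -1436/25 ≈ -57.440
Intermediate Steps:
S = 4 (S = 9 - ⅓*15 = 9 - 5 = 4)
C = ⅕ (C = 1*(⅕) = ⅕ ≈ 0.20000)
q = 441/25 (q = (⅕ + 4)² = (21/5)² = 441/25 ≈ 17.640)
((6*(-3) + q) - 14)*S = ((6*(-3) + 441/25) - 14)*4 = ((-18 + 441/25) - 14)*4 = (-9/25 - 14)*4 = -359/25*4 = -1436/25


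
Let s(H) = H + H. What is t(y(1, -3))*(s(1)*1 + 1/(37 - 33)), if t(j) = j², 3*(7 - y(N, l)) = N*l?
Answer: 144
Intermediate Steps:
s(H) = 2*H
y(N, l) = 7 - N*l/3
t(y(1, -3))*(s(1)*1 + 1/(37 - 33)) = (7 - ⅓*1*(-3))²*((2*1)*1 + 1/(37 - 33)) = (7 + 1)²*(2*1 + 1/4) = 8²*(2 + ¼) = 64*(9/4) = 144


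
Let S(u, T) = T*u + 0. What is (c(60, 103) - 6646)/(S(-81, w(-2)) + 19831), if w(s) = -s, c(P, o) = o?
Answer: -6543/19669 ≈ -0.33266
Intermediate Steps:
S(u, T) = T*u
(c(60, 103) - 6646)/(S(-81, w(-2)) + 19831) = (103 - 6646)/(-1*(-2)*(-81) + 19831) = -6543/(2*(-81) + 19831) = -6543/(-162 + 19831) = -6543/19669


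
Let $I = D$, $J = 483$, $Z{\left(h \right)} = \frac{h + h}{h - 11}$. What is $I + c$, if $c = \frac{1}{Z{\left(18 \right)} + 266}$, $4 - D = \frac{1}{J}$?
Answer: $\frac{3668419}{916734} \approx 4.0016$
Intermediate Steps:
$Z{\left(h \right)} = \frac{2 h}{-11 + h}$
$D = \frac{1931}{483}$ ($D = 4 - \frac{1}{483} = \frac{1931}{483} \approx 3.9979$)
$I = \frac{1931}{483} \approx 3.9979$
$c = \frac{7}{1898}$ ($c = \frac{1}{2 \cdot 18 \frac{1}{-11 + 18} + 266} = \frac{1}{2 \cdot 18 \cdot \frac{1}{7} + 266} = \frac{1}{\frac{36}{7} + 266} = \frac{1}{\frac{1898}{7}} = \frac{7}{1898} \approx 0.0036881$)
$I + c = \frac{1931}{483} + \frac{7}{1898} = \frac{3668419}{916734}$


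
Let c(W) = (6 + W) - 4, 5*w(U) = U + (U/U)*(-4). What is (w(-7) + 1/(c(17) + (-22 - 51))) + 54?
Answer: 13981/270 ≈ 51.781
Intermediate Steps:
w(U) = -⅘ + U/5 (w(U) = (U + (U/U)*(-4))/5 = (U + 1*(-4))/5 = (U - 4)/5 = (-4 + U)/5 = -⅘ + U/5)
c(W) = 2 + W
(w(-7) + 1/(c(17) + (-22 - 51))) + 54 = ((-⅘ + (⅕)*(-7)) + 1/((2 + 17) + (-22 - 51))) + 54 = ((-⅘ - 7/5) + 1/(19 - 73)) + 54 = (-11/5 + 1/(-54)) + 54 = (-11/5 - 1/54) + 54 = -599/270 + 54 = 13981/270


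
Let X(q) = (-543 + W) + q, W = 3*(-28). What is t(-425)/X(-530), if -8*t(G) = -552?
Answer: -69/1157 ≈ -0.059637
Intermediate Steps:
W = -84
t(G) = 69 (t(G) = -1/8*(-552) = 69)
X(q) = -627 + q (X(q) = (-543 - 84) + q = -627 + q)
t(-425)/X(-530) = 69/(-627 - 530) = 69/(-1157) = 69*(-1/1157) = -69/1157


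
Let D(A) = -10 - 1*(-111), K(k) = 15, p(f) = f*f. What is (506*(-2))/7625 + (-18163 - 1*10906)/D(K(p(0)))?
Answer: -221753337/770125 ≈ -287.94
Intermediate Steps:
p(f) = f**2
D(A) = 101 (D(A) = -10 + 111 = 101)
(506*(-2))/7625 + (-18163 - 1*10906)/D(K(p(0))) = (506*(-2))/7625 + (-18163 - 1*10906)/101 = -1012*1/7625 + (-18163 - 10906)*(1/101) = -1012/7625 - 29069*1/101 = -1012/7625 - 29069/101 = -221753337/770125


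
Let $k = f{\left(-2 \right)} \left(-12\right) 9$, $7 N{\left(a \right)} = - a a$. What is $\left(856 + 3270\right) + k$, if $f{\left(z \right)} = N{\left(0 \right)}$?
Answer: $4126$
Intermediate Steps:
$N{\left(a \right)} = - \frac{a^{2}}{7}$ ($N{\left(a \right)} = \frac{- a a}{7} = \frac{\left(-1\right) a^{2}}{7} = - \frac{a^{2}}{7}$)
$f{\left(z \right)} = 0$ ($f{\left(z \right)} = - \frac{0^{2}}{7} = \left(- \frac{1}{7}\right) 0 = 0$)
$k = 0$ ($k = 0 \left(-12\right) 9 = 0 \cdot 9 = 0$)
$\left(856 + 3270\right) + k = \left(856 + 3270\right) + 0 = 4126 + 0 = 4126$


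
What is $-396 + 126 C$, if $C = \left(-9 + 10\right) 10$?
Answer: $864$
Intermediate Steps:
$C = 10$ ($C = 1 \cdot 10 = 10$)
$-396 + 126 C = -396 + 126 \cdot 10 = -396 + 1260 = 864$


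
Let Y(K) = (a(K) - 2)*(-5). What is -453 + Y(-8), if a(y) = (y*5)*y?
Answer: -2043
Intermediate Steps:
a(y) = 5*y² (a(y) = (5*y)*y = 5*y²)
Y(K) = 10 - 25*K² (Y(K) = (5*K² - 2)*(-5) = (-2 + 5*K²)*(-5) = 10 - 25*K²)
-453 + Y(-8) = -453 + (10 - 25*(-8)²) = -453 + (10 - 25*64) = -453 + (10 - 1600) = -453 - 1590 = -2043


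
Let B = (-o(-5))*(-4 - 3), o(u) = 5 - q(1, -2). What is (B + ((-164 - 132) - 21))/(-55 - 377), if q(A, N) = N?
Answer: 67/108 ≈ 0.62037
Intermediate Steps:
o(u) = 7 (o(u) = 5 - 1*(-2) = 5 + 2 = 7)
B = 49 (B = (-1*7)*(-4 - 3) = -7*(-7) = 49)
(B + ((-164 - 132) - 21))/(-55 - 377) = (49 + ((-164 - 132) - 21))/(-55 - 377) = (49 + (-296 - 21))/(-432) = (49 - 317)*(-1/432) = -268*(-1/432) = 67/108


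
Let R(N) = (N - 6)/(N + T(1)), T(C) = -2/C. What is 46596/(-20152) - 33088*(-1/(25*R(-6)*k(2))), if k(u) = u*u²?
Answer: 3709151/34350 ≈ 107.98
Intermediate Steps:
k(u) = u³
R(N) = (-6 + N)/(-2 + N) (R(N) = (N - 6)/(N - 2/1) = (-6 + N)/(N - 2*1) = (-6 + N)/(N - 2) = (-6 + N)/(-2 + N))
46596/(-20152) - 33088*(-1/(25*R(-6)*k(2))) = 46596/(-20152) - 33088*(-(-2 - 6)/(200*(-6 - 6))) = 46596*(-1/20152) - 33088/((8*(-12/(-8)))*(-25)) = -1059/458 - 33088/((8*(-⅛*(-12)))*(-25)) = -1059/458 - 33088/((8*(3/2))*(-25)) = -1059/458 - 33088/(12*(-25)) = -1059/458 - 33088/(-300) = -1059/458 - 33088*(-1/300) = -1059/458 + 8272/75 = 3709151/34350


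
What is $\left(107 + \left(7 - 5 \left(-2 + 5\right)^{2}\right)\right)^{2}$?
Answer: $4761$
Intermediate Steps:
$\left(107 + \left(7 - 5 \left(-2 + 5\right)^{2}\right)\right)^{2} = \left(107 + \left(7 - 5 \cdot 3^{2}\right)\right)^{2} = \left(107 + \left(7 - 45\right)\right)^{2} = \left(107 - 38\right)^{2} = 69^{2} = 4761$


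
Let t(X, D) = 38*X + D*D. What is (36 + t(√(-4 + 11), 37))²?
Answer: 1984133 + 106780*√7 ≈ 2.2666e+6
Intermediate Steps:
t(X, D) = D² + 38*X (t(X, D) = 38*X + D² = D² + 38*X)
(36 + t(√(-4 + 11), 37))² = (36 + (37² + 38*√(-4 + 11)))² = (36 + (1369 + 38*√7))² = (1405 + 38*√7)²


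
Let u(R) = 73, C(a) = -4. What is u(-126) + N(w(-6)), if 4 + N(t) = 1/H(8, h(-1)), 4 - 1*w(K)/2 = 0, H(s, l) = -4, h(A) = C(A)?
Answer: 275/4 ≈ 68.750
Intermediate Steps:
h(A) = -4
w(K) = 8 (w(K) = 8 - 2*0 = 8 + 0 = 8)
N(t) = -17/4 (N(t) = -4 + 1/(-4) = -4 - 1/4 = -17/4)
u(-126) + N(w(-6)) = 73 - 17/4 = 275/4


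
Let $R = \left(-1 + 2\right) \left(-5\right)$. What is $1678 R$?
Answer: $-8390$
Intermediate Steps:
$R = -5$ ($R = 1 \left(-5\right) = -5$)
$1678 R = 1678 \left(-5\right) = -8390$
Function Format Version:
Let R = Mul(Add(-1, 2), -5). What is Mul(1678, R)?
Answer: -8390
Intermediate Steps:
R = -5 (R = Mul(1, -5) = -5)
Mul(1678, R) = Mul(1678, -5) = -8390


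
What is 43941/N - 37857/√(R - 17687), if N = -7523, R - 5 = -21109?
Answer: -43941/7523 + 37857*I*√38791/38791 ≈ -5.8409 + 192.21*I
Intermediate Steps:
R = -21104 (R = 5 - 21109 = -21104)
43941/N - 37857/√(R - 17687) = 43941/(-7523) - 37857/√(-21104 - 17687) = 43941*(-1/7523) - 37857*(-I*√38791/38791) = -43941/7523 - 37857*(-I*√38791/38791) = -43941/7523 - (-37857)*I*√38791/38791 = -43941/7523 + 37857*I*√38791/38791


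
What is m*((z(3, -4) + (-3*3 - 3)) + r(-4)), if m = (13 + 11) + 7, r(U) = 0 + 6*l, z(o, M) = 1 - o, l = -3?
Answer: -992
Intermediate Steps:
r(U) = -18 (r(U) = 0 + 6*(-3) = 0 - 18 = -18)
m = 31 (m = 24 + 7 = 31)
m*((z(3, -4) + (-3*3 - 3)) + r(-4)) = 31*(((1 - 1*3) + (-3*3 - 3)) - 18) = 31*(((1 - 3) + (-9 - 3)) - 18) = 31*((-2 - 12) - 18) = 31*(-14 - 18) = 31*(-32) = -992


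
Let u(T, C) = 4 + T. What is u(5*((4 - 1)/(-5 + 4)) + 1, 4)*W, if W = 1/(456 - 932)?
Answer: 5/238 ≈ 0.021008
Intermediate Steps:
W = -1/476 (W = 1/(-476) = -1/476 ≈ -0.0021008)
u(5*((4 - 1)/(-5 + 4)) + 1, 4)*W = (4 + (5*((4 - 1)/(-5 + 4)) + 1))*(-1/476) = (4 + (5*(3/(-1)) + 1))*(-1/476) = (4 + (5*(3*(-1)) + 1))*(-1/476) = (4 + (5*(-3) + 1))*(-1/476) = (4 + (-15 + 1))*(-1/476) = (4 - 14)*(-1/476) = -10*(-1/476) = 5/238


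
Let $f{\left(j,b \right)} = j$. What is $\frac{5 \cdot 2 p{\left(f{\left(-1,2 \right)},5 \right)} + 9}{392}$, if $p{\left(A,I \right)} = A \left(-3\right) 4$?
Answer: $\frac{129}{392} \approx 0.32908$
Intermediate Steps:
$p{\left(A,I \right)} = - 12 A$ ($p{\left(A,I \right)} = - 3 A 4 = - 12 A$)
$\frac{5 \cdot 2 p{\left(f{\left(-1,2 \right)},5 \right)} + 9}{392} = \frac{5 \cdot 2 \left(\left(-12\right) \left(-1\right)\right) + 9}{392} = \left(10 \cdot 12 + 9\right) \frac{1}{392} = \left(120 + 9\right) \frac{1}{392} = 129 \cdot \frac{1}{392} = \frac{129}{392}$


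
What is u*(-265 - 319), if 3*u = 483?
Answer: -94024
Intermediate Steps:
u = 161 (u = (⅓)*483 = 161)
u*(-265 - 319) = 161*(-265 - 319) = 161*(-584) = -94024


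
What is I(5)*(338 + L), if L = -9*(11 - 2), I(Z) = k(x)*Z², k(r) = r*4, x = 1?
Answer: 25700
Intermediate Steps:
k(r) = 4*r
I(Z) = 4*Z² (I(Z) = (4*1)*Z² = 4*Z²)
L = -81 (L = -9*9 = -81)
I(5)*(338 + L) = (4*5²)*(338 - 81) = (4*25)*257 = 100*257 = 25700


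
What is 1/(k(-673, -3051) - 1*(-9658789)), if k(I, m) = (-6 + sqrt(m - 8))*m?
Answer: 9677095/93674642649484 + 3051*I*sqrt(3059)/93674642649484 ≈ 1.0331e-7 + 1.8014e-9*I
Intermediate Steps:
k(I, m) = m*(-6 + sqrt(-8 + m)) (k(I, m) = (-6 + sqrt(-8 + m))*m = m*(-6 + sqrt(-8 + m)))
1/(k(-673, -3051) - 1*(-9658789)) = 1/(-3051*(-6 + sqrt(-8 - 3051)) - 1*(-9658789)) = 1/(-3051*(-6 + sqrt(-3059)) + 9658789) = 1/(-3051*(-6 + I*sqrt(3059)) + 9658789) = 1/((18306 - 3051*I*sqrt(3059)) + 9658789) = 1/(9677095 - 3051*I*sqrt(3059))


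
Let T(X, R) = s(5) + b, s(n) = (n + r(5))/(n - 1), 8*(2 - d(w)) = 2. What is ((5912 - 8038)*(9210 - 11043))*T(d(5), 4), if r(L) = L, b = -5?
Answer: -9742395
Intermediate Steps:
d(w) = 7/4 (d(w) = 2 - 1/8*2 = 2 - 1/4 = 7/4)
s(n) = (5 + n)/(-1 + n) (s(n) = (n + 5)/(n - 1) = (5 + n)/(-1 + n))
T(X, R) = -5/2 (T(X, R) = (5 + 5)/(-1 + 5) - 5 = 10/4 - 5 = (1/4)*10 - 5 = 5/2 - 5 = -5/2)
((5912 - 8038)*(9210 - 11043))*T(d(5), 4) = ((5912 - 8038)*(9210 - 11043))*(-5/2) = -2126*(-1833)*(-5/2) = 3896958*(-5/2) = -9742395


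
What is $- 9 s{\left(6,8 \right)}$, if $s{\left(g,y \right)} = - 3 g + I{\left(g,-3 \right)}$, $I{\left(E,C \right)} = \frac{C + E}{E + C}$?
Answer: $153$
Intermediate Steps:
$I{\left(E,C \right)} = 1$ ($I{\left(E,C \right)} = \frac{C + E}{C + E} = 1$)
$s{\left(g,y \right)} = 1 - 3 g$ ($s{\left(g,y \right)} = - 3 g + 1 = 1 - 3 g$)
$- 9 s{\left(6,8 \right)} = - 9 \left(1 - 18\right) = \left(-9\right) \left(-17\right) = 153$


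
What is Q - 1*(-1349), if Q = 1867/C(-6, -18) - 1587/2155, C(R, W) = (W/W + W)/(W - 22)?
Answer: 210329036/36635 ≈ 5741.2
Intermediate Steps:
C(R, W) = (1 + W)/(-22 + W)
Q = 160908421/36635 (Q = 1867/(((1 - 18)/(-22 - 18))) - 1587/2155 = 1867/((-17/(-40))) - 1587*1/2155 = 1867/((-1/40*(-17))) - 1587/2155 = 1867/(17/40) - 1587/2155 = 1867*(40/17) - 1587/2155 = 74680/17 - 1587/2155 = 160908421/36635 ≈ 4392.2)
Q - 1*(-1349) = 160908421/36635 - 1*(-1349) = 160908421/36635 + 1349 = 210329036/36635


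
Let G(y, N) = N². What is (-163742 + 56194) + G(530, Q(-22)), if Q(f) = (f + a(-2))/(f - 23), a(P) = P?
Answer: -24198236/225 ≈ -1.0755e+5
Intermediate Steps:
Q(f) = (-2 + f)/(-23 + f) (Q(f) = (f - 2)/(f - 23) = (-2 + f)/(-23 + f))
(-163742 + 56194) + G(530, Q(-22)) = (-163742 + 56194) + ((-2 - 22)/(-23 - 22))² = -107548 + (-24/(-45))² = -107548 + (-1/45*(-24))² = -107548 + (8/15)² = -107548 + 64/225 = -24198236/225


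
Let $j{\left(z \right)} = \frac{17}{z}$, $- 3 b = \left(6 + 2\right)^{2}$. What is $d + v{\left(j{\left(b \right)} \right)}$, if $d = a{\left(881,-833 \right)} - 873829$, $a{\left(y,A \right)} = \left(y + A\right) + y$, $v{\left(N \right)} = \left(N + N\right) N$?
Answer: $- \frac{1787696599}{2048} \approx -8.729 \cdot 10^{5}$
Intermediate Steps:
$b = - \frac{64}{3}$ ($b = - \frac{\left(6 + 2\right)^{2}}{3} = - \frac{8^{2}}{3} = \left(- \frac{1}{3}\right) 64 = - \frac{64}{3} \approx -21.333$)
$v{\left(N \right)} = 2 N^{2}$ ($v{\left(N \right)} = 2 N N = 2 N^{2}$)
$a{\left(y,A \right)} = A + 2 y$ ($a{\left(y,A \right)} = \left(A + y\right) + y = A + 2 y$)
$d = -872900$ ($d = \left(-833 + 2 \cdot 881\right) - 873829 = \left(-833 + 1762\right) - 873829 = 929 - 873829 = -872900$)
$d + v{\left(j{\left(b \right)} \right)} = -872900 + 2 \left(\frac{17}{- \frac{64}{3}}\right)^{2} = -872900 + 2 \left(17 \left(- \frac{3}{64}\right)\right)^{2} = -872900 + 2 \left(- \frac{51}{64}\right)^{2} = -872900 + 2 \cdot \frac{2601}{4096} = -872900 + \frac{2601}{2048} = - \frac{1787696599}{2048}$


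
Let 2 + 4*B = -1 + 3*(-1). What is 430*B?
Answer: -645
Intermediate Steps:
B = -3/2 (B = -½ + (-1 + 3*(-1))/4 = -½ + (-1 - 3)/4 = -½ + (¼)*(-4) = -½ - 1 = -3/2 ≈ -1.5000)
430*B = 430*(-3/2) = -645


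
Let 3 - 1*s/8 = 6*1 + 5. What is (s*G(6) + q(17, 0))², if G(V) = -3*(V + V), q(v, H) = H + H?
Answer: 5308416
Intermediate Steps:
q(v, H) = 2*H
G(V) = -6*V
s = -64 (s = 24 - 8*(6*1 + 5) = 24 - 8*(6 + 5) = 24 - 8*11 = 24 - 88 = -64)
(s*G(6) + q(17, 0))² = (-(-384)*6 + 2*0)² = (-64*(-36) + 0)² = (2304 + 0)² = 2304² = 5308416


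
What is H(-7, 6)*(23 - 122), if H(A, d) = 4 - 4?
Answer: 0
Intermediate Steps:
H(A, d) = 0
H(-7, 6)*(23 - 122) = 0*(23 - 122) = 0*(-99) = 0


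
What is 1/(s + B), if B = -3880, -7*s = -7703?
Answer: -7/19457 ≈ -0.00035977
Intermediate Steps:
s = 7703/7 (s = -1/7*(-7703) = 7703/7 ≈ 1100.4)
1/(s + B) = 1/(7703/7 - 3880) = 1/(-19457/7) = -7/19457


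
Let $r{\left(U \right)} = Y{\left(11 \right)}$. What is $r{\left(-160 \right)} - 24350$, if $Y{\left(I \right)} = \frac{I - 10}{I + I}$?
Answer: $- \frac{535699}{22} \approx -24350.0$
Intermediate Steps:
$Y{\left(I \right)} = \frac{-10 + I}{2 I}$
$r{\left(U \right)} = \frac{1}{22}$ ($r{\left(U \right)} = \frac{-10 + 11}{2 \cdot 11} = \frac{1}{2} \cdot \frac{1}{11} \cdot 1 = \frac{1}{22}$)
$r{\left(-160 \right)} - 24350 = \frac{1}{22} - 24350 = - \frac{535699}{22}$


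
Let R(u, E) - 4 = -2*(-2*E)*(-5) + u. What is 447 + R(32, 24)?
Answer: 3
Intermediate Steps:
R(u, E) = 4 + u - 20*E (R(u, E) = 4 + (-2*(-2*E)*(-5) + u) = 4 + (-20*E + u) = 4 + (u - 20*E) = 4 + u - 20*E)
447 + R(32, 24) = 447 + (4 + 32 - 20*24) = 447 + (4 + 32 - 480) = 447 - 444 = 3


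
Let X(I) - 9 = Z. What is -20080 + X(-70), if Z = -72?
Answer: -20143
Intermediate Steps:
X(I) = -63 (X(I) = 9 - 72 = -63)
-20080 + X(-70) = -20080 - 63 = -20143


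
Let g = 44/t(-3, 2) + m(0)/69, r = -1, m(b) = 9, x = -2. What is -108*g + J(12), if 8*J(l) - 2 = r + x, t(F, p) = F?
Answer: 288841/184 ≈ 1569.8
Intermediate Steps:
g = -1003/69 (g = 44/(-3) + 9/69 = 44*(-⅓) + 9*(1/69) = -44/3 + 3/23 = -1003/69 ≈ -14.536)
J(l) = -⅛ (J(l) = ¼ + (-1 - 2)/8 = ¼ + (⅛)*(-3) = ¼ - 3/8 = -⅛)
-108*g + J(12) = -108*(-1003/69) - ⅛ = 36108/23 - ⅛ = 288841/184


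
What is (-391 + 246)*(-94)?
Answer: 13630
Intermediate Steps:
(-391 + 246)*(-94) = -145*(-94) = 13630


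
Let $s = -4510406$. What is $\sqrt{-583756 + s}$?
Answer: $3 i \sqrt{566018} \approx 2257.0 i$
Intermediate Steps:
$\sqrt{-583756 + s} = \sqrt{-583756 - 4510406} = \sqrt{-5094162} = 3 i \sqrt{566018}$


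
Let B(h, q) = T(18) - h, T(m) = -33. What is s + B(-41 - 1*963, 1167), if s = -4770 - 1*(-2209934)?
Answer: 2206135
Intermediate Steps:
B(h, q) = -33 - h
s = 2205164 (s = -4770 + 2209934 = 2205164)
s + B(-41 - 1*963, 1167) = 2205164 + (-33 - (-41 - 1*963)) = 2205164 + (-33 - (-41 - 963)) = 2205164 + (-33 - 1*(-1004)) = 2205164 + (-33 + 1004) = 2205164 + 971 = 2206135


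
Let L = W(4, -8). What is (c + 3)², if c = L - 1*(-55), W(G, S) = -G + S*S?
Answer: 13924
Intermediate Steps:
W(G, S) = S² - G (W(G, S) = -G + S² = S² - G)
L = 60 (L = (-8)² - 1*4 = 64 - 4 = 60)
c = 115 (c = 60 - 1*(-55) = 60 + 55 = 115)
(c + 3)² = (115 + 3)² = 118² = 13924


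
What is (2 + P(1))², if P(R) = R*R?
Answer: 9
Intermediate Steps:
P(R) = R²
(2 + P(1))² = (2 + 1²)² = (2 + 1)² = 3² = 9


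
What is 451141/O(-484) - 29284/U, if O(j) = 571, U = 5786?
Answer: 1296790331/1651903 ≈ 785.03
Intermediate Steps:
451141/O(-484) - 29284/U = 451141/571 - 29284/5786 = 451141*(1/571) - 29284*1/5786 = 451141/571 - 14642/2893 = 1296790331/1651903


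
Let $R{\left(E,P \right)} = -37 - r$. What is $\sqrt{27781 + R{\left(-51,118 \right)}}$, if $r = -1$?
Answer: $\sqrt{27745} \approx 166.57$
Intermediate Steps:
$R{\left(E,P \right)} = -36$ ($R{\left(E,P \right)} = -37 - -1 = -37 + 1 = -36$)
$\sqrt{27781 + R{\left(-51,118 \right)}} = \sqrt{27781 - 36} = \sqrt{27745}$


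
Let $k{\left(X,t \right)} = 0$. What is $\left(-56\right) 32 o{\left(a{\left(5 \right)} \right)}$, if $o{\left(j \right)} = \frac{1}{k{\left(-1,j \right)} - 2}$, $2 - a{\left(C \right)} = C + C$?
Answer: $896$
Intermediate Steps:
$a{\left(C \right)} = 2 - 2 C$ ($a{\left(C \right)} = 2 - \left(C + C\right) = 2 - 2 C$)
$o{\left(j \right)} = - \frac{1}{2}$ ($o{\left(j \right)} = \frac{1}{0 - 2} = \frac{1}{-2} = - \frac{1}{2}$)
$\left(-56\right) 32 o{\left(a{\left(5 \right)} \right)} = \left(-56\right) 32 \left(- \frac{1}{2}\right) = \left(-1792\right) \left(- \frac{1}{2}\right) = 896$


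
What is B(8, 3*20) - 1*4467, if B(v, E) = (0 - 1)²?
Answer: -4466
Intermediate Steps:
B(v, E) = 1 (B(v, E) = (-1)² = 1)
B(8, 3*20) - 1*4467 = 1 - 1*4467 = 1 - 4467 = -4466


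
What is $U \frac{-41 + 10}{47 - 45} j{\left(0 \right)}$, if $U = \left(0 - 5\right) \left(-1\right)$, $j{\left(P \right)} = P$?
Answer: $0$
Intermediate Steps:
$U = 5$ ($U = \left(-5\right) \left(-1\right) = 5$)
$U \frac{-41 + 10}{47 - 45} j{\left(0 \right)} = 5 \frac{-41 + 10}{47 - 45} \cdot 0 = 5 \left(- \frac{31}{2}\right) 0 = \left(- \frac{155}{2}\right) 0 = 0$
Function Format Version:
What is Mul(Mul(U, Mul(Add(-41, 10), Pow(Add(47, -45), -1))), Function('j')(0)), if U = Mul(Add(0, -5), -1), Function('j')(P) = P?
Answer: 0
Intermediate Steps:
U = 5 (U = Mul(-5, -1) = 5)
Mul(Mul(U, Mul(Add(-41, 10), Pow(Add(47, -45), -1))), Function('j')(0)) = Mul(Mul(5, Mul(Add(-41, 10), Pow(Add(47, -45), -1))), 0) = Mul(Mul(5, Mul(-31, Pow(2, -1))), 0) = Mul(Mul(5, Mul(-31, Rational(1, 2))), 0) = Mul(Mul(5, Rational(-31, 2)), 0) = Mul(Rational(-155, 2), 0) = 0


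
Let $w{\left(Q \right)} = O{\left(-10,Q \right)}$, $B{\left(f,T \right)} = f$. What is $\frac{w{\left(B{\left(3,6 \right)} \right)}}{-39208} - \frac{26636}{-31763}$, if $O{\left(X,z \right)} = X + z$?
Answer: $\frac{1044566629}{1245363704} \approx 0.83876$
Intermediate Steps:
$w{\left(Q \right)} = -10 + Q$
$\frac{w{\left(B{\left(3,6 \right)} \right)}}{-39208} - \frac{26636}{-31763} = \frac{-10 + 3}{-39208} - \frac{26636}{-31763} = \left(-7\right) \left(- \frac{1}{39208}\right) - - \frac{26636}{31763} = \frac{7}{39208} + \frac{26636}{31763} = \frac{1044566629}{1245363704}$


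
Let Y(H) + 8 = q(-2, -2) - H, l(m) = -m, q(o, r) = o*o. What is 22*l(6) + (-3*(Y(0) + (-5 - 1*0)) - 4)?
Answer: -109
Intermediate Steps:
q(o, r) = o²
Y(H) = -4 - H (Y(H) = -8 + ((-2)² - H) = -8 + (4 - H) = -4 - H)
22*l(6) + (-3*(Y(0) + (-5 - 1*0)) - 4) = 22*(-1*6) + (-3*((-4 - 1*0) + (-5 - 1*0)) - 4) = 22*(-6) + (-3*((-4 + 0) + (-5 + 0)) - 4) = -132 + (-3*(-4 - 5) - 4) = -132 + (-(-27) - 4) = -132 + (-3*(-9) - 4) = -132 + (27 - 4) = -132 + 23 = -109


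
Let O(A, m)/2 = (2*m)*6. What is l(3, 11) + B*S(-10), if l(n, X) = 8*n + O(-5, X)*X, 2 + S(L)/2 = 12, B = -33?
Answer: 2268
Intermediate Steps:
S(L) = 20 (S(L) = -4 + 2*12 = -4 + 24 = 20)
O(A, m) = 24*m (O(A, m) = 2*((2*m)*6) = 2*(12*m) = 24*m)
l(n, X) = 8*n + 24*X**2 (l(n, X) = 8*n + (24*X)*X = 8*n + 24*X**2)
l(3, 11) + B*S(-10) = (8*3 + 24*11**2) - 33*20 = (24 + 24*121) - 660 = (24 + 2904) - 660 = 2928 - 660 = 2268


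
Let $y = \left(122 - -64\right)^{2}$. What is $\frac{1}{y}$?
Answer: $\frac{1}{34596} \approx 2.8905 \cdot 10^{-5}$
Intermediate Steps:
$y = 34596$ ($y = \left(122 + 64\right)^{2} = 186^{2} = 34596$)
$\frac{1}{y} = \frac{1}{34596}$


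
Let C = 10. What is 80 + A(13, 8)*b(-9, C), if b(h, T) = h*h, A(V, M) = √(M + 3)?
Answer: 80 + 81*√11 ≈ 348.65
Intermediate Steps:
A(V, M) = √(3 + M)
b(h, T) = h²
80 + A(13, 8)*b(-9, C) = 80 + √(3 + 8)*(-9)² = 80 + √11*81 = 80 + 81*√11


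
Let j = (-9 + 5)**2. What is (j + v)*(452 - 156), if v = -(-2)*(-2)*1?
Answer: 3552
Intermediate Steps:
v = -4 (v = -2*2*1 = -4*1 = -4)
j = 16 (j = (-4)**2 = 16)
(j + v)*(452 - 156) = (16 - 4)*(452 - 156) = 12*296 = 3552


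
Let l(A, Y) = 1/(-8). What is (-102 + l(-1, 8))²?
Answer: 667489/64 ≈ 10430.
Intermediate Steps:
l(A, Y) = -⅛
(-102 + l(-1, 8))² = (-102 - ⅛)² = (-817/8)² = 667489/64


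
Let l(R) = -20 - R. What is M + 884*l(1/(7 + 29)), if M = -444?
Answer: -163337/9 ≈ -18149.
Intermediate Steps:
M + 884*l(1/(7 + 29)) = -444 + 884*(-20 - 1/(7 + 29)) = -444 + 884*(-20 - 1/36) = -444 + 884*(-721/36) = -444 - 159341/9 = -163337/9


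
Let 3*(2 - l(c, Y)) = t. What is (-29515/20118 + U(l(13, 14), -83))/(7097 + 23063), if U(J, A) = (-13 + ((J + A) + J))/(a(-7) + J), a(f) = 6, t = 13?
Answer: -6400301/6674347680 ≈ -0.00095894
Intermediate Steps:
l(c, Y) = -7/3 (l(c, Y) = 2 - 1/3*13 = 2 - 13/3 = -7/3)
U(J, A) = (-13 + A + 2*J)/(6 + J) (U(J, A) = (-13 + ((J + A) + J))/(6 + J) = (-13 + ((A + J) + J))/(6 + J) = (-13 + (A + 2*J))/(6 + J) = (-13 + A + 2*J)/(6 + J))
(-29515/20118 + U(l(13, 14), -83))/(7097 + 23063) = (-29515/20118 + (-13 - 83 + 2*(-7/3))/(6 - 7/3))/(7097 + 23063) = (-29515*1/20118 + (-13 - 83 - 14/3)/(11/3))/30160 = (-29515/20118 + (3/11)*(-302/3))*(1/30160) = (-29515/20118 - 302/11)*(1/30160) = -6400301/221298*1/30160 = -6400301/6674347680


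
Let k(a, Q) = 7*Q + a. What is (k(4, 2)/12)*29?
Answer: 87/2 ≈ 43.500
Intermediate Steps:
k(a, Q) = a + 7*Q
(k(4, 2)/12)*29 = ((4 + 7*2)/12)*29 = ((4 + 14)*(1/12))*29 = (18*(1/12))*29 = (3/2)*29 = 87/2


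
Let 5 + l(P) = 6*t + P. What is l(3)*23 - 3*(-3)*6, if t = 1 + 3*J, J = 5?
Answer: 2216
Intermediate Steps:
t = 16 (t = 1 + 3*5 = 1 + 15 = 16)
l(P) = 91 + P (l(P) = -5 + (6*16 + P) = -5 + (96 + P) = 91 + P)
l(3)*23 - 3*(-3)*6 = (91 + 3)*23 - 3*(-3)*6 = 94*23 + 9*6 = 2162 + 54 = 2216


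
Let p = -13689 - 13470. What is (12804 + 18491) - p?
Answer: 58454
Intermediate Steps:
p = -27159
(12804 + 18491) - p = (12804 + 18491) - 1*(-27159) = 31295 + 27159 = 58454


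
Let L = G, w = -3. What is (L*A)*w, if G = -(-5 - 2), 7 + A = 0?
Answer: 147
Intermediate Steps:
A = -7 (A = -7 + 0 = -7)
G = 7 (G = -1*(-7) = 7)
L = 7
(L*A)*w = (7*(-7))*(-3) = -49*(-3) = 147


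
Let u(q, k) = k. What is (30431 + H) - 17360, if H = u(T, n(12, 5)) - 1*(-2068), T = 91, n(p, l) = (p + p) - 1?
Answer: 15162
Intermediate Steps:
n(p, l) = -1 + 2*p (n(p, l) = 2*p - 1 = -1 + 2*p)
H = 2091 (H = (-1 + 2*12) - 1*(-2068) = (-1 + 24) + 2068 = 23 + 2068 = 2091)
(30431 + H) - 17360 = (30431 + 2091) - 17360 = 32522 - 17360 = 15162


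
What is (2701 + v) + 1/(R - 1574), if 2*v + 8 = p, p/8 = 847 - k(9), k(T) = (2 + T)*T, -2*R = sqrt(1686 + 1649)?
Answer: 56358464745/9906569 + 2*sqrt(3335)/9906569 ≈ 5689.0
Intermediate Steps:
R = -sqrt(3335)/2 (R = -sqrt(1686 + 1649)/2 = -sqrt(3335)/2 ≈ -28.875)
k(T) = T*(2 + T)
p = 5984 (p = 8*(847 - 9*(2 + 9)) = 8*(847 - 9*11) = 8*(847 - 1*99) = 8*(847 - 99) = 8*748 = 5984)
v = 2988 (v = -4 + (1/2)*5984 = -4 + 2992 = 2988)
(2701 + v) + 1/(R - 1574) = (2701 + 2988) + 1/(-sqrt(3335)/2 - 1574) = 5689 + 1/(-1574 - sqrt(3335)/2)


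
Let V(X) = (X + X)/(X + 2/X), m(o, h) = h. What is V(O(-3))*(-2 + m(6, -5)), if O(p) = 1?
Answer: -14/3 ≈ -4.6667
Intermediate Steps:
V(X) = 2*X/(X + 2/X) (V(X) = (2*X)/(X + 2/X) = 2*X/(X + 2/X))
V(O(-3))*(-2 + m(6, -5)) = (2*1²/(2 + 1²))*(-2 - 5) = (2*1/(2 + 1))*(-7) = (2*1/3)*(-7) = (2*1*(⅓))*(-7) = (⅔)*(-7) = -14/3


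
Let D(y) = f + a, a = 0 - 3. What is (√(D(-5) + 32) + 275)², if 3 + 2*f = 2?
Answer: (550 + √114)²/4 ≈ 78590.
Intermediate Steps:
f = -½ (f = -3/2 + (½)*2 = -3/2 + 1 = -½ ≈ -0.50000)
a = -3
D(y) = -7/2 (D(y) = -½ - 3 = -7/2)
(√(D(-5) + 32) + 275)² = (√(-7/2 + 32) + 275)² = (√(57/2) + 275)² = (√114/2 + 275)² = (275 + √114/2)²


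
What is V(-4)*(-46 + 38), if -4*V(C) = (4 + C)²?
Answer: 0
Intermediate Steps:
V(C) = -(4 + C)²/4
V(-4)*(-46 + 38) = (-(4 - 4)²/4)*(-46 + 38) = -¼*0²*(-8) = -¼*0*(-8) = 0*(-8) = 0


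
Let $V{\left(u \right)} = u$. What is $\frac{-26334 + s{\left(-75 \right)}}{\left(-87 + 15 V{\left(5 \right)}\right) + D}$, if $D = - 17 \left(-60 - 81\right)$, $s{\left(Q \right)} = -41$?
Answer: $- \frac{5275}{477} \approx -11.059$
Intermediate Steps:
$D = 2397$ ($D = \left(-17\right) \left(-141\right) = 2397$)
$\frac{-26334 + s{\left(-75 \right)}}{\left(-87 + 15 V{\left(5 \right)}\right) + D} = \frac{-26334 - 41}{\left(-87 + 15 \cdot 5\right) + 2397} = - \frac{26375}{\left(-87 + 75\right) + 2397} = - \frac{26375}{-12 + 2397} = - \frac{26375}{2385} = \left(-26375\right) \frac{1}{2385} = - \frac{5275}{477}$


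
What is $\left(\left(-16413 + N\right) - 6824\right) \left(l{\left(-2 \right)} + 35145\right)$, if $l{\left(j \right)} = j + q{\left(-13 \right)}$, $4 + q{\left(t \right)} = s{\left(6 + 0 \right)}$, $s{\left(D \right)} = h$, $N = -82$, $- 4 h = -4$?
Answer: $-819429660$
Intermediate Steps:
$h = 1$ ($h = \left(- \frac{1}{4}\right) \left(-4\right) = 1$)
$s{\left(D \right)} = 1$
$q{\left(t \right)} = -3$ ($q{\left(t \right)} = -4 + 1 = -3$)
$l{\left(j \right)} = -3 + j$ ($l{\left(j \right)} = j - 3 = -3 + j$)
$\left(\left(-16413 + N\right) - 6824\right) \left(l{\left(-2 \right)} + 35145\right) = \left(\left(-16413 - 82\right) - 6824\right) \left(\left(-3 - 2\right) + 35145\right) = \left(-16495 - 6824\right) \left(-5 + 35145\right) = \left(-23319\right) 35140 = -819429660$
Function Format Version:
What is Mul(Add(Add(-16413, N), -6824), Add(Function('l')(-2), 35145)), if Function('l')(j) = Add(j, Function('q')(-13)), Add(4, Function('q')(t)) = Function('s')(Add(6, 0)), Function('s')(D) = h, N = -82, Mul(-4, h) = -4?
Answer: -819429660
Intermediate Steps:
h = 1 (h = Mul(Rational(-1, 4), -4) = 1)
Function('s')(D) = 1
Function('q')(t) = -3 (Function('q')(t) = Add(-4, 1) = -3)
Function('l')(j) = Add(-3, j) (Function('l')(j) = Add(j, -3) = Add(-3, j))
Mul(Add(Add(-16413, N), -6824), Add(Function('l')(-2), 35145)) = Mul(Add(Add(-16413, -82), -6824), Add(Add(-3, -2), 35145)) = Mul(Add(-16495, -6824), Add(-5, 35145)) = Mul(-23319, 35140) = -819429660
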